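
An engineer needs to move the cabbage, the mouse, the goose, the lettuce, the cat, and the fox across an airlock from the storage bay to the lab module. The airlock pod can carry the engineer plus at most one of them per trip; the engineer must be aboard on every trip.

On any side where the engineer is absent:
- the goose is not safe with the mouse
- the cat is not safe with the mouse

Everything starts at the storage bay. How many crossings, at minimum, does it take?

13

Counting alone: the engineer can take at most 1 across per trip to the lab module, so moving all 6 needs at least 6 loaded trips out, with a return between consecutive ones — at least 11 crossings.
The safety rule pushes this higher. Following every safe sequence of crossings, the most of the 6 that can be at the lab module as the airlock pod arrives there on crossing 11 is 5 — never all 6.
So no plan with fewer than 13 crossings exists, and this one achieves 13:
1. Engineer goes to the lab module with the mouse.  [the storage bay: the cabbage, the cat, the fox, the goose, the lettuce | the lab module: the mouse]
2. Engineer goes back to the storage bay alone.  [the storage bay: the cabbage, the cat, the fox, the goose, the lettuce | the lab module: the mouse]
3. Engineer goes to the lab module with the cabbage.  [the storage bay: the cat, the fox, the goose, the lettuce | the lab module: the cabbage, the mouse]
4. Engineer goes back to the storage bay alone.  [the storage bay: the cat, the fox, the goose, the lettuce | the lab module: the cabbage, the mouse]
5. Engineer goes to the lab module with the goose.  [the storage bay: the cat, the fox, the lettuce | the lab module: the cabbage, the goose, the mouse]
6. Engineer goes back to the storage bay with the mouse.  [the storage bay: the cat, the fox, the lettuce, the mouse | the lab module: the cabbage, the goose]
7. Engineer goes to the lab module with the cat.  [the storage bay: the fox, the lettuce, the mouse | the lab module: the cabbage, the cat, the goose]
8. Engineer goes back to the storage bay alone.  [the storage bay: the fox, the lettuce, the mouse | the lab module: the cabbage, the cat, the goose]
9. Engineer goes to the lab module with the lettuce.  [the storage bay: the fox, the mouse | the lab module: the cabbage, the cat, the goose, the lettuce]
10. Engineer goes back to the storage bay alone.  [the storage bay: the fox, the mouse | the lab module: the cabbage, the cat, the goose, the lettuce]
11. Engineer goes to the lab module with the fox.  [the storage bay: the mouse | the lab module: the cabbage, the cat, the fox, the goose, the lettuce]
12. Engineer goes back to the storage bay alone.  [the storage bay: the mouse | the lab module: the cabbage, the cat, the fox, the goose, the lettuce]
13. Engineer goes to the lab module with the mouse.  [the storage bay: — | the lab module: the cabbage, the cat, the fox, the goose, the lettuce, the mouse]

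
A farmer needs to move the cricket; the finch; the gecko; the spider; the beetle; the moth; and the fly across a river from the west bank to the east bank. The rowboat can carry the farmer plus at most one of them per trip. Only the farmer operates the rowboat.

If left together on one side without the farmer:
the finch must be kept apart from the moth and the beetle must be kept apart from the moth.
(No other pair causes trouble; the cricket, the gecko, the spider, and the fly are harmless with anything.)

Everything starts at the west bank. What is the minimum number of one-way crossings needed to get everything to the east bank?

15

Counting alone: the farmer can take at most 1 across per trip to the east bank, so moving all 7 needs at least 7 loaded trips out, with a return between consecutive ones — at least 13 crossings.
The safety rule pushes this higher. Following every safe sequence of crossings, the most of the 7 that can be at the east bank as the rowboat arrives there on crossing 13 is 6 — never all 7.
So no plan with fewer than 15 crossings exists, and this one achieves 15:
1. Farmer goes to the east bank with the moth.  [the west bank: the beetle, the cricket, the finch, the fly, the gecko, the spider | the east bank: the moth]
2. Farmer goes back to the west bank alone.  [the west bank: the beetle, the cricket, the finch, the fly, the gecko, the spider | the east bank: the moth]
3. Farmer goes to the east bank with the cricket.  [the west bank: the beetle, the finch, the fly, the gecko, the spider | the east bank: the cricket, the moth]
4. Farmer goes back to the west bank alone.  [the west bank: the beetle, the finch, the fly, the gecko, the spider | the east bank: the cricket, the moth]
5. Farmer goes to the east bank with the finch.  [the west bank: the beetle, the fly, the gecko, the spider | the east bank: the cricket, the finch, the moth]
6. Farmer goes back to the west bank with the moth.  [the west bank: the beetle, the fly, the gecko, the moth, the spider | the east bank: the cricket, the finch]
7. Farmer goes to the east bank with the beetle.  [the west bank: the fly, the gecko, the moth, the spider | the east bank: the beetle, the cricket, the finch]
8. Farmer goes back to the west bank alone.  [the west bank: the fly, the gecko, the moth, the spider | the east bank: the beetle, the cricket, the finch]
9. Farmer goes to the east bank with the gecko.  [the west bank: the fly, the moth, the spider | the east bank: the beetle, the cricket, the finch, the gecko]
10. Farmer goes back to the west bank alone.  [the west bank: the fly, the moth, the spider | the east bank: the beetle, the cricket, the finch, the gecko]
11. Farmer goes to the east bank with the spider.  [the west bank: the fly, the moth | the east bank: the beetle, the cricket, the finch, the gecko, the spider]
12. Farmer goes back to the west bank alone.  [the west bank: the fly, the moth | the east bank: the beetle, the cricket, the finch, the gecko, the spider]
13. Farmer goes to the east bank with the fly.  [the west bank: the moth | the east bank: the beetle, the cricket, the finch, the fly, the gecko, the spider]
14. Farmer goes back to the west bank alone.  [the west bank: the moth | the east bank: the beetle, the cricket, the finch, the fly, the gecko, the spider]
15. Farmer goes to the east bank with the moth.  [the west bank: — | the east bank: the beetle, the cricket, the finch, the fly, the gecko, the moth, the spider]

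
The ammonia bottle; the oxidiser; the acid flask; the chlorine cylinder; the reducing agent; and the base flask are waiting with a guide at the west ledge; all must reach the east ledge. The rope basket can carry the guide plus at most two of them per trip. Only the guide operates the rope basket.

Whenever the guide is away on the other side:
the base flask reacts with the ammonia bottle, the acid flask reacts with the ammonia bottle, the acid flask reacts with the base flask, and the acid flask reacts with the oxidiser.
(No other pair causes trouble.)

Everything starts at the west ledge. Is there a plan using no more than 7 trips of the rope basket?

No

Counting alone: the guide can take at most 2 across per trip to the east ledge, so moving all 6 needs at least 3 loaded trips out, with a return between consecutive ones — at least 5 crossings.
The safety rule pushes this higher. Following every safe sequence of crossings, the most of the 6 that can be at the east ledge as the rope basket arrives there on crossings 5, 7 is 4, 5 respectively — never all 6.
So the move cannot be finished within 7 crossings. (The shortest complete plan takes 9:)
1. Guide goes to the east ledge with the acid flask and the ammonia bottle.  [the west ledge: the base flask, the chlorine cylinder, the oxidiser, the reducing agent | the east ledge: the acid flask, the ammonia bottle]
2. Guide goes back to the west ledge with the ammonia bottle.  [the west ledge: the ammonia bottle, the base flask, the chlorine cylinder, the oxidiser, the reducing agent | the east ledge: the acid flask]
3. Guide goes to the east ledge with the ammonia bottle and the oxidiser.  [the west ledge: the base flask, the chlorine cylinder, the reducing agent | the east ledge: the acid flask, the ammonia bottle, the oxidiser]
4. Guide goes back to the west ledge with the acid flask.  [the west ledge: the acid flask, the base flask, the chlorine cylinder, the reducing agent | the east ledge: the ammonia bottle, the oxidiser]
5. Guide goes to the east ledge with the acid flask and the chlorine cylinder.  [the west ledge: the base flask, the reducing agent | the east ledge: the acid flask, the ammonia bottle, the chlorine cylinder, the oxidiser]
6. Guide goes back to the west ledge with the acid flask.  [the west ledge: the acid flask, the base flask, the reducing agent | the east ledge: the ammonia bottle, the chlorine cylinder, the oxidiser]
7. Guide goes to the east ledge with the acid flask and the reducing agent.  [the west ledge: the base flask | the east ledge: the acid flask, the ammonia bottle, the chlorine cylinder, the oxidiser, the reducing agent]
8. Guide goes back to the west ledge with the acid flask.  [the west ledge: the acid flask, the base flask | the east ledge: the ammonia bottle, the chlorine cylinder, the oxidiser, the reducing agent]
9. Guide goes to the east ledge with the acid flask and the base flask.  [the west ledge: — | the east ledge: the acid flask, the ammonia bottle, the base flask, the chlorine cylinder, the oxidiser, the reducing agent]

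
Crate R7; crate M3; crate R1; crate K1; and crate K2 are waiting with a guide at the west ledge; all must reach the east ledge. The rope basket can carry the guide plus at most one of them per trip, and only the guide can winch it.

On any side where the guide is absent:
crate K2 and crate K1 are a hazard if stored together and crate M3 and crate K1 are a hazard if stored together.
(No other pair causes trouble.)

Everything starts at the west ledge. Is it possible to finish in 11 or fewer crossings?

Yes

Yes — this plan uses 11 crossings (≤ 11):
1. Guide goes to the east ledge with crate K1.
2. Guide goes back to the west ledge alone.
3. Guide goes to the east ledge with crate R7.
4. Guide goes back to the west ledge alone.
5. Guide goes to the east ledge with crate M3.
6. Guide goes back to the west ledge with crate K1.
7. Guide goes to the east ledge with crate K2.
8. Guide goes back to the west ledge alone.
9. Guide goes to the east ledge with crate R1.
10. Guide goes back to the west ledge alone.
11. Guide goes to the east ledge with crate K1.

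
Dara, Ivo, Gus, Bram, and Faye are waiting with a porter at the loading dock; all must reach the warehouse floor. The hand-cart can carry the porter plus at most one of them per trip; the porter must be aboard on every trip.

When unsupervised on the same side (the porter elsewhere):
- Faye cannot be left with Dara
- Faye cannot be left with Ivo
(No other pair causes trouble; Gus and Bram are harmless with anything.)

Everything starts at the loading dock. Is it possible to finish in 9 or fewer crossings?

Counting alone: the porter can take at most 1 across per trip to the warehouse floor, so moving all 5 needs at least 5 loaded trips out, with a return between consecutive ones — at least 9 crossings.
The safety rule pushes this higher. Following every safe sequence of crossings, the most of the 5 that can be at the warehouse floor as the hand-cart arrives there on crossing 9 is 4 — never all 5.
So the move cannot be finished within 9 crossings. (The shortest complete plan takes 11:)
1. Porter goes to the warehouse floor with Faye.
2. Porter goes back to the loading dock alone.
3. Porter goes to the warehouse floor with Dara.
4. Porter goes back to the loading dock with Faye.
5. Porter goes to the warehouse floor with Ivo.
6. Porter goes back to the loading dock alone.
7. Porter goes to the warehouse floor with Gus.
8. Porter goes back to the loading dock alone.
9. Porter goes to the warehouse floor with Bram.
10. Porter goes back to the loading dock alone.
11. Porter goes to the warehouse floor with Faye.

No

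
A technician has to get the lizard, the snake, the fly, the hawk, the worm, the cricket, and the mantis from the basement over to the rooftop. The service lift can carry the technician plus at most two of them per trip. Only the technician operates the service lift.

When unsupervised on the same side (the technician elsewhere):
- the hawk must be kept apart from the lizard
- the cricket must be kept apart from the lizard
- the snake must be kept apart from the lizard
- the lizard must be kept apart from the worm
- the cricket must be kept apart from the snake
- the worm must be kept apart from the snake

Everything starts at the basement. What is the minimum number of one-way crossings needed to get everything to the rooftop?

Counting alone: the technician can take at most 2 across per trip to the rooftop, so moving all 7 needs at least 4 loaded trips out, with a return between consecutive ones — at least 7 crossings.
The safety rule pushes this higher. Following every safe sequence of crossings, the most of the 7 that can be at the rooftop as the service lift arrives there on crossings 7, 9 is 5, 6 respectively — never all 7.
So no plan with fewer than 11 crossings exists, and this one achieves 11:
1. Technician goes to the rooftop with the lizard and the snake.
2. Technician goes back to the basement with the lizard.
3. Technician goes to the rooftop with the fly and the lizard.
4. Technician goes back to the basement with the lizard.
5. Technician goes to the rooftop with the hawk and the lizard.
6. Technician goes back to the basement with the lizard.
7. Technician goes to the rooftop with the lizard and the mantis.
8. Technician goes back to the basement with the lizard.
9. Technician goes to the rooftop with the cricket and the worm.
10. Technician goes back to the basement with the snake.
11. Technician goes to the rooftop with the lizard and the snake.

11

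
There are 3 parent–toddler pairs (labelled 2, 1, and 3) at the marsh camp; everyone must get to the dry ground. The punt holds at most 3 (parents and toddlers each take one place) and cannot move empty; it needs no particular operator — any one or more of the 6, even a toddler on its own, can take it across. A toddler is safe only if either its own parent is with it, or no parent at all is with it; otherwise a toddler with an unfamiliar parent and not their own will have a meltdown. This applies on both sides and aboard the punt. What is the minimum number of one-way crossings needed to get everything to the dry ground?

5

Counting alone: each trip to the dry ground takes at most 3 across and each return brings at least 1 back, so after t trips out (and t−1 returns) at most 3t − (t−1) of the 6 are across; that first reaches 6 at t = 3, so at least 5 crossings are needed.
The plan below uses exactly 5 crossings, so it is optimal:
1. parent 2 and toddler 2 cross → the dry ground.
2. parent 2 crosses ← the marsh camp.
3. parent 1, parent 2, and parent 3 cross → the dry ground.
4. toddler 2 crosses ← the marsh camp.
5. toddler 1, toddler 2, and toddler 3 cross → the dry ground.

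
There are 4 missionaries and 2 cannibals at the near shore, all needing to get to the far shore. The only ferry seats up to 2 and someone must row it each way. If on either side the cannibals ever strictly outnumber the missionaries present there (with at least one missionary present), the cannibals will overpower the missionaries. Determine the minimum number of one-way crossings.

Counting alone: each trip to the far shore takes at most 2 across and each return brings at least 1 back, so after t trips out (and t−1 returns) at most 2t − (t−1) of the 6 are across; that first reaches 6 at t = 5, so at least 9 crossings are needed.
The plan below uses exactly 9 crossings, so it is optimal:
1. 2 cannibals → the far shore.  (the near shore: 4M 0C; the far shore: 0M 2C)
2. 1 cannibal ← the near shore.  (the near shore: 4M 1C; the far shore: 0M 1C)
3. 2 missionaries → the far shore.  (the near shore: 2M 1C; the far shore: 2M 1C)
4. 1 cannibal ← the near shore.  (the near shore: 2M 2C; the far shore: 2M 0C)
5. 2 cannibals → the far shore.  (the near shore: 2M 0C; the far shore: 2M 2C)
6. 1 cannibal ← the near shore.  (the near shore: 2M 1C; the far shore: 2M 1C)
7. 1 missionary and 1 cannibal → the far shore.  (the near shore: 1M 0C; the far shore: 3M 2C)
8. 1 cannibal ← the near shore.  (the near shore: 1M 1C; the far shore: 3M 1C)
9. 1 missionary and 1 cannibal → the far shore.  (the near shore: 0M 0C; the far shore: 4M 2C)

9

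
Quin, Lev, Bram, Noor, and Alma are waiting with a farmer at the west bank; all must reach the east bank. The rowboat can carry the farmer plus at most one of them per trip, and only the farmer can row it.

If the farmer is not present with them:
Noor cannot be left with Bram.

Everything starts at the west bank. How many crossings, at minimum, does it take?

Counting alone: the farmer can take at most 1 across per trip to the east bank, so moving all 5 needs at least 5 loaded trips out, with a return between consecutive ones — at least 9 crossings.
The plan below uses exactly 9 crossings, so it is optimal:
1. Farmer goes to the east bank with Bram.
2. Farmer goes back to the west bank alone.
3. Farmer goes to the east bank with Quin.
4. Farmer goes back to the west bank alone.
5. Farmer goes to the east bank with Lev.
6. Farmer goes back to the west bank alone.
7. Farmer goes to the east bank with Alma.
8. Farmer goes back to the west bank alone.
9. Farmer goes to the east bank with Noor.

9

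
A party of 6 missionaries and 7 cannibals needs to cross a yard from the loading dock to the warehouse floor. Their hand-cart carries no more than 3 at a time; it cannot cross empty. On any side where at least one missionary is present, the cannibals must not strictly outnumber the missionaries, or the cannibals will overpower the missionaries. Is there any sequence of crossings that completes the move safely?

The cannibals already outnumber the missionaries at the loading dock before anyone moves, so the starting position itself is disallowed.

No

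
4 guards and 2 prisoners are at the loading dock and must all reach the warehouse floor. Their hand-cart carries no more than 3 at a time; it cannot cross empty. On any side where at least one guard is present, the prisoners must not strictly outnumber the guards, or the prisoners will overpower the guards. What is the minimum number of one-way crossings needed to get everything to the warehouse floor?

5

Counting alone: each trip to the warehouse floor takes at most 3 across and each return brings at least 1 back, so after t trips out (and t−1 returns) at most 3t − (t−1) of the 6 are across; that first reaches 6 at t = 3, so at least 5 crossings are needed.
The plan below uses exactly 5 crossings, so it is optimal:
1. 2 prisoners → the warehouse floor.  (the loading dock: 4G 0P; the warehouse floor: 0G 2P)
2. 1 prisoner ← the loading dock.  (the loading dock: 4G 1P; the warehouse floor: 0G 1P)
3. 2 guards and 1 prisoner → the warehouse floor.  (the loading dock: 2G 0P; the warehouse floor: 2G 2P)
4. 1 prisoner ← the loading dock.  (the loading dock: 2G 1P; the warehouse floor: 2G 1P)
5. 2 guards and 1 prisoner → the warehouse floor.  (the loading dock: 0G 0P; the warehouse floor: 4G 2P)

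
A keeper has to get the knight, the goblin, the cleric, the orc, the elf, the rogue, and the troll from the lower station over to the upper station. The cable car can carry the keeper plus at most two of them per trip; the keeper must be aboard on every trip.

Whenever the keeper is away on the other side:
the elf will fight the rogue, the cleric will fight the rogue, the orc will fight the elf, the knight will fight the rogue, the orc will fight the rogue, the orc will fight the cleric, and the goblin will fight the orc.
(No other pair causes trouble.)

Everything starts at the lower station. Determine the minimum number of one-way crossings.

11

Counting alone: the keeper can take at most 2 across per trip to the upper station, so moving all 7 needs at least 4 loaded trips out, with a return between consecutive ones — at least 7 crossings.
The safety rule pushes this higher. Following every safe sequence of crossings, the most of the 7 that can be at the upper station as the cable car arrives there on crossings 7, 9 is 5, 6 respectively — never all 7.
So no plan with fewer than 11 crossings exists, and this one achieves 11:
1. Keeper goes to the upper station with the orc and the rogue.
2. Keeper goes back to the lower station with the orc.
3. Keeper goes to the upper station with the knight and the orc.
4. Keeper goes back to the lower station with the rogue.
5. Keeper goes to the upper station with the cleric and the elf.
6. Keeper goes back to the lower station with the orc.
7. Keeper goes to the upper station with the goblin and the orc.
8. Keeper goes back to the lower station with the orc.
9. Keeper goes to the upper station with the orc and the troll.
10. Keeper goes back to the lower station with the orc.
11. Keeper goes to the upper station with the orc and the rogue.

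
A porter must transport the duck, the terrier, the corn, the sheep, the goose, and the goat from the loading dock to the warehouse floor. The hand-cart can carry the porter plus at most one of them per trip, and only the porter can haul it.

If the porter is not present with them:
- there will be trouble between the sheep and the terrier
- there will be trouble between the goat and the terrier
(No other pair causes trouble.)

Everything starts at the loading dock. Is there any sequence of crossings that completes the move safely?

Yes

1. Porter goes to the warehouse floor with the terrier.  [the loading dock: the corn, the duck, the goat, the goose, the sheep | the warehouse floor: the terrier]
2. Porter goes back to the loading dock alone.  [the loading dock: the corn, the duck, the goat, the goose, the sheep | the warehouse floor: the terrier]
3. Porter goes to the warehouse floor with the duck.  [the loading dock: the corn, the goat, the goose, the sheep | the warehouse floor: the duck, the terrier]
4. Porter goes back to the loading dock alone.  [the loading dock: the corn, the goat, the goose, the sheep | the warehouse floor: the duck, the terrier]
5. Porter goes to the warehouse floor with the corn.  [the loading dock: the goat, the goose, the sheep | the warehouse floor: the corn, the duck, the terrier]
6. Porter goes back to the loading dock alone.  [the loading dock: the goat, the goose, the sheep | the warehouse floor: the corn, the duck, the terrier]
7. Porter goes to the warehouse floor with the sheep.  [the loading dock: the goat, the goose | the warehouse floor: the corn, the duck, the sheep, the terrier]
8. Porter goes back to the loading dock with the terrier.  [the loading dock: the goat, the goose, the terrier | the warehouse floor: the corn, the duck, the sheep]
9. Porter goes to the warehouse floor with the goat.  [the loading dock: the goose, the terrier | the warehouse floor: the corn, the duck, the goat, the sheep]
10. Porter goes back to the loading dock alone.  [the loading dock: the goose, the terrier | the warehouse floor: the corn, the duck, the goat, the sheep]
11. Porter goes to the warehouse floor with the goose.  [the loading dock: the terrier | the warehouse floor: the corn, the duck, the goat, the goose, the sheep]
12. Porter goes back to the loading dock alone.  [the loading dock: the terrier | the warehouse floor: the corn, the duck, the goat, the goose, the sheep]
13. Porter goes to the warehouse floor with the terrier.  [the loading dock: — | the warehouse floor: the corn, the duck, the goat, the goose, the sheep, the terrier]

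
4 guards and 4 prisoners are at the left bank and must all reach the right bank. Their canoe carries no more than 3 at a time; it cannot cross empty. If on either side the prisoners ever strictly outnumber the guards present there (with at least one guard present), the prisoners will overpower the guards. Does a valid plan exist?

Yes

1. 2 prisoners → the right bank.  (the left bank: 4G 2P; the right bank: 0G 2P)
2. 1 prisoner ← the left bank.  (the left bank: 4G 3P; the right bank: 0G 1P)
3. 3 prisoners → the right bank.  (the left bank: 4G 0P; the right bank: 0G 4P)
4. 1 prisoner ← the left bank.  (the left bank: 4G 1P; the right bank: 0G 3P)
5. 3 guards → the right bank.  (the left bank: 1G 1P; the right bank: 3G 3P)
6. 1 guard and 1 prisoner ← the left bank.  (the left bank: 2G 2P; the right bank: 2G 2P)
7. 2 guards → the right bank.  (the left bank: 0G 2P; the right bank: 4G 2P)
8. 1 prisoner ← the left bank.  (the left bank: 0G 3P; the right bank: 4G 1P)
9. 3 prisoners → the right bank.  (the left bank: 0G 0P; the right bank: 4G 4P)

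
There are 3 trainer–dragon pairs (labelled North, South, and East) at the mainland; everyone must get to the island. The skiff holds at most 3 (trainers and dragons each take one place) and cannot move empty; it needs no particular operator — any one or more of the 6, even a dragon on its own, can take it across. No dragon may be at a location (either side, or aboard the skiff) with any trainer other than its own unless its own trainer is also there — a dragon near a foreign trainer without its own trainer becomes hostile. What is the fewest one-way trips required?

Counting alone: each trip to the island takes at most 3 across and each return brings at least 1 back, so after t trips out (and t−1 returns) at most 3t − (t−1) of the 6 are across; that first reaches 6 at t = 3, so at least 5 crossings are needed.
The plan below uses exactly 5 crossings, so it is optimal:
1. dragon North and trainer North cross → the island.
2. trainer North crosses ← the mainland.
3. trainer East, trainer North, and trainer South cross → the island.
4. dragon North crosses ← the mainland.
5. dragon East, dragon North, and dragon South cross → the island.

5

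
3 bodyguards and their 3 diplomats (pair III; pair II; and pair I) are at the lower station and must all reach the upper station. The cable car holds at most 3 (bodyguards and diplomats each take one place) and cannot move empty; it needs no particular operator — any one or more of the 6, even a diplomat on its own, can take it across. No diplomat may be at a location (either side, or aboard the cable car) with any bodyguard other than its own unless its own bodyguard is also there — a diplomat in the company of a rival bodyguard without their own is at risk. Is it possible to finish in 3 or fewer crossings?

No

Counting alone: each trip to the upper station takes at most 3 across and each return brings at least 1 back, so after t trips out (and t−1 returns) at most 3t − (t−1) of the 6 are across; that first reaches 6 at t = 3, so at least 5 crossings are needed.
Since 3 < 5, 3 crossings cannot be enough. (The shortest complete plan in fact takes 5:)
1. bodyguard III and diplomat III cross → the upper station.
2. bodyguard III crosses ← the lower station.
3. bodyguard I, bodyguard II, and bodyguard III cross → the upper station.
4. diplomat III crosses ← the lower station.
5. diplomat I, diplomat II, and diplomat III cross → the upper station.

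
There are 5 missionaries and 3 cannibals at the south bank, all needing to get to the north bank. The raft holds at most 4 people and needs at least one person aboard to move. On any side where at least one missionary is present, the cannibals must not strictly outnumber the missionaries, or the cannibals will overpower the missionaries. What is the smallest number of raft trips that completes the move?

5

Counting alone: each trip to the north bank takes at most 4 across and each return brings at least 1 back, so after t trips out (and t−1 returns) at most 4t − (t−1) of the 8 are across; that first reaches 8 at t = 3, so at least 5 crossings are needed.
The plan below uses exactly 5 crossings, so it is optimal:
1. 2 cannibals → the north bank.  (the south bank: 5M 1C; the north bank: 0M 2C)
2. 1 cannibal ← the south bank.  (the south bank: 5M 2C; the north bank: 0M 1C)
3. 3 missionaries and 1 cannibal → the north bank.  (the south bank: 2M 1C; the north bank: 3M 2C)
4. 1 cannibal ← the south bank.  (the south bank: 2M 2C; the north bank: 3M 1C)
5. 2 missionaries and 2 cannibals → the north bank.  (the south bank: 0M 0C; the north bank: 5M 3C)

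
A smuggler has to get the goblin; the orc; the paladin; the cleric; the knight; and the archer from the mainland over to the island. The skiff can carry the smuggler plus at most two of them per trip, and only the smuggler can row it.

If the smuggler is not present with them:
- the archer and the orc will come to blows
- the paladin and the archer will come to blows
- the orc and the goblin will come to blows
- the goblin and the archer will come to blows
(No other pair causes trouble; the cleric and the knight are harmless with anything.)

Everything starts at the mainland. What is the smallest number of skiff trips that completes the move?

9

Counting alone: the smuggler can take at most 2 across per trip to the island, so moving all 6 needs at least 3 loaded trips out, with a return between consecutive ones — at least 5 crossings.
The safety rule pushes this higher. Following every safe sequence of crossings, the most of the 6 that can be at the island as the skiff arrives there on crossings 5, 7 is 4, 5 respectively — never all 6.
So no plan with fewer than 9 crossings exists, and this one achieves 9:
1. Smuggler goes to the island with the archer and the goblin.
2. Smuggler goes back to the mainland with the goblin.
3. Smuggler goes to the island with the goblin and the paladin.
4. Smuggler goes back to the mainland with the archer.
5. Smuggler goes to the island with the cleric and the orc.
6. Smuggler goes back to the mainland with the goblin.
7. Smuggler goes to the island with the goblin and the knight.
8. Smuggler goes back to the mainland with the goblin.
9. Smuggler goes to the island with the archer and the goblin.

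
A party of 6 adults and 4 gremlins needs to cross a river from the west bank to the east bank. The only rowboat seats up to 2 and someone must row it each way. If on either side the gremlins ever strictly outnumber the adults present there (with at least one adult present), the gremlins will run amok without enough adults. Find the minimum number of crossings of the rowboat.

17

Counting alone: each trip to the east bank takes at most 2 across and each return brings at least 1 back, so after t trips out (and t−1 returns) at most 2t − (t−1) of the 10 are across; that first reaches 10 at t = 9, so at least 17 crossings are needed.
The plan below uses exactly 17 crossings, so it is optimal:
1. 2 gremlins → the east bank.  (the west bank: 6A 2G; the east bank: 0A 2G)
2. 1 gremlin ← the west bank.  (the west bank: 6A 3G; the east bank: 0A 1G)
3. 2 gremlins → the east bank.  (the west bank: 6A 1G; the east bank: 0A 3G)
4. 1 gremlin ← the west bank.  (the west bank: 6A 2G; the east bank: 0A 2G)
5. 2 adults → the east bank.  (the west bank: 4A 2G; the east bank: 2A 2G)
6. 1 gremlin ← the west bank.  (the west bank: 4A 3G; the east bank: 2A 1G)
7. 1 adult and 1 gremlin → the east bank.  (the west bank: 3A 2G; the east bank: 3A 2G)
8. 1 gremlin ← the west bank.  (the west bank: 3A 3G; the east bank: 3A 1G)
9. 2 gremlins → the east bank.  (the west bank: 3A 1G; the east bank: 3A 3G)
10. 1 gremlin ← the west bank.  (the west bank: 3A 2G; the east bank: 3A 2G)
11. 1 adult and 1 gremlin → the east bank.  (the west bank: 2A 1G; the east bank: 4A 3G)
12. 1 gremlin ← the west bank.  (the west bank: 2A 2G; the east bank: 4A 2G)
13. 2 gremlins → the east bank.  (the west bank: 2A 0G; the east bank: 4A 4G)
14. 1 gremlin ← the west bank.  (the west bank: 2A 1G; the east bank: 4A 3G)
15. 1 adult and 1 gremlin → the east bank.  (the west bank: 1A 0G; the east bank: 5A 4G)
16. 1 gremlin ← the west bank.  (the west bank: 1A 1G; the east bank: 5A 3G)
17. 1 adult and 1 gremlin → the east bank.  (the west bank: 0A 0G; the east bank: 6A 4G)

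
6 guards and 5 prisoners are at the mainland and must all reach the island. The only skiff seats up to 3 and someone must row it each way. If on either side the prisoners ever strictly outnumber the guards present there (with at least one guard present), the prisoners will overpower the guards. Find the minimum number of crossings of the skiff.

9

Counting alone: each trip to the island takes at most 3 across and each return brings at least 1 back, so after t trips out (and t−1 returns) at most 3t − (t−1) of the 11 are across; that first reaches 11 at t = 5, so at least 9 crossings are needed.
The plan below uses exactly 9 crossings, so it is optimal:
1. 3 prisoners → the island.  (the mainland: 6G 2P; the island: 0G 3P)
2. 1 prisoner ← the mainland.  (the mainland: 6G 3P; the island: 0G 2P)
3. 3 guards → the island.  (the mainland: 3G 3P; the island: 3G 2P)
4. 1 guard ← the mainland.  (the mainland: 4G 3P; the island: 2G 2P)
5. 2 guards and 1 prisoner → the island.  (the mainland: 2G 2P; the island: 4G 3P)
6. 1 guard ← the mainland.  (the mainland: 3G 2P; the island: 3G 3P)
7. 2 guards and 1 prisoner → the island.  (the mainland: 1G 1P; the island: 5G 4P)
8. 1 guard ← the mainland.  (the mainland: 2G 1P; the island: 4G 4P)
9. 2 guards and 1 prisoner → the island.  (the mainland: 0G 0P; the island: 6G 5P)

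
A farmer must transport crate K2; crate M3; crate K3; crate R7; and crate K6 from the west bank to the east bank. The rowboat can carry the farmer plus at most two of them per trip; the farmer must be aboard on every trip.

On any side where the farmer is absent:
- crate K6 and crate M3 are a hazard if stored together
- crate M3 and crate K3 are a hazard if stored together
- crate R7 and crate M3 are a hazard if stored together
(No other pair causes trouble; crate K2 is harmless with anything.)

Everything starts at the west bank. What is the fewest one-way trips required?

Counting alone: the farmer can take at most 2 across per trip to the east bank, so moving all 5 needs at least 3 loaded trips out, with a return between consecutive ones — at least 5 crossings.
The plan below uses exactly 5 crossings, so it is optimal:
1. Farmer goes to the east bank with crate K2 and crate M3.
2. Farmer goes back to the west bank alone.
3. Farmer goes to the east bank with crate K3 and crate R7.
4. Farmer goes back to the west bank with crate M3.
5. Farmer goes to the east bank with crate K6 and crate M3.

5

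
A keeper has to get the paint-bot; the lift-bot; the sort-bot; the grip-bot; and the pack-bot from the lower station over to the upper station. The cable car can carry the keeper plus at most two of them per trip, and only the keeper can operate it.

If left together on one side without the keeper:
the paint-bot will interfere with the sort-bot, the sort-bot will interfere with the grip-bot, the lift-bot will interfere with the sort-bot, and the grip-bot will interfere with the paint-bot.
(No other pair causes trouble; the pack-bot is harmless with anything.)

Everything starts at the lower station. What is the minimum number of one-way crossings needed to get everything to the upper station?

7

Counting alone: the keeper can take at most 2 across per trip to the upper station, so moving all 5 needs at least 3 loaded trips out, with a return between consecutive ones — at least 5 crossings.
The safety rule pushes this higher. Following every safe sequence of crossings, the most of the 5 that can be at the upper station as the cable car arrives there on crossing 5 is 4 — never all 5.
So no plan with fewer than 7 crossings exists, and this one achieves 7:
1. Keeper goes to the upper station with the paint-bot and the sort-bot.  [the lower station: the grip-bot, the lift-bot, the pack-bot | the upper station: the paint-bot, the sort-bot]
2. Keeper goes back to the lower station with the paint-bot.  [the lower station: the grip-bot, the lift-bot, the pack-bot, the paint-bot | the upper station: the sort-bot]
3. Keeper goes to the upper station with the lift-bot and the paint-bot.  [the lower station: the grip-bot, the pack-bot | the upper station: the lift-bot, the paint-bot, the sort-bot]
4. Keeper goes back to the lower station with the sort-bot.  [the lower station: the grip-bot, the pack-bot, the sort-bot | the upper station: the lift-bot, the paint-bot]
5. Keeper goes to the upper station with the pack-bot and the sort-bot.  [the lower station: the grip-bot | the upper station: the lift-bot, the pack-bot, the paint-bot, the sort-bot]
6. Keeper goes back to the lower station with the sort-bot.  [the lower station: the grip-bot, the sort-bot | the upper station: the lift-bot, the pack-bot, the paint-bot]
7. Keeper goes to the upper station with the grip-bot and the sort-bot.  [the lower station: — | the upper station: the grip-bot, the lift-bot, the pack-bot, the paint-bot, the sort-bot]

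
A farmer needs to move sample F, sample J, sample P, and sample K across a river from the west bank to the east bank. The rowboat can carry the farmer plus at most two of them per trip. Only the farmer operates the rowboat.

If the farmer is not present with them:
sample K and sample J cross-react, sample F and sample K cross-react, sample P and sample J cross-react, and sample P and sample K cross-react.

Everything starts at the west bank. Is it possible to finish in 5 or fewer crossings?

Yes — this plan uses 5 crossings (≤ 5):
1. Farmer goes to the east bank with sample J and sample K.  [the west bank: sample F, sample P | the east bank: sample J, sample K]
2. Farmer goes back to the west bank with sample J.  [the west bank: sample F, sample J, sample P | the east bank: sample K]
3. Farmer goes to the east bank with sample F and sample J.  [the west bank: sample P | the east bank: sample F, sample J, sample K]
4. Farmer goes back to the west bank with sample K.  [the west bank: sample K, sample P | the east bank: sample F, sample J]
5. Farmer goes to the east bank with sample K and sample P.  [the west bank: — | the east bank: sample F, sample J, sample K, sample P]

Yes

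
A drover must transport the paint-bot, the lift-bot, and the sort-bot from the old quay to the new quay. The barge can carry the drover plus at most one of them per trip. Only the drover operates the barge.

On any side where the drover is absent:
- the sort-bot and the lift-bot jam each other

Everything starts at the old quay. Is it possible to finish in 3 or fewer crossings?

No

Counting alone: the drover can take at most 1 across per trip to the new quay, so moving all 3 needs at least 3 loaded trips out, with a return between consecutive ones — at least 5 crossings.
Since 3 < 5, 3 crossings cannot be enough. (The shortest complete plan in fact takes 5:)
1. Drover goes to the new quay with the lift-bot.
2. Drover goes back to the old quay alone.
3. Drover goes to the new quay with the paint-bot.
4. Drover goes back to the old quay alone.
5. Drover goes to the new quay with the sort-bot.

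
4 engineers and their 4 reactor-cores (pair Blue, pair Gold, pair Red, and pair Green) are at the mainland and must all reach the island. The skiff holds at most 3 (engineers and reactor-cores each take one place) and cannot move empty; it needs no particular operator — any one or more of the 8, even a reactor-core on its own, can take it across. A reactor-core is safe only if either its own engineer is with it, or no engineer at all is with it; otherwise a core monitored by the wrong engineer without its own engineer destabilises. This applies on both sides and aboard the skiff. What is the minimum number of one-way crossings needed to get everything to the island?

9

Counting alone: each trip to the island takes at most 3 across and each return brings at least 1 back, so after t trips out (and t−1 returns) at most 3t − (t−1) of the 8 are across; that first reaches 8 at t = 4, so at least 7 crossings are needed.
The safety rule pushes this higher. Following every safe sequence of crossings, the most of the 8 that can be at the island as the skiff arrives there on crossing 7 is 7 — never all 8.
So no plan with fewer than 9 crossings exists, and this one achieves 9:
1. engineer Blue and reactor-core Blue cross → the island.
2. engineer Blue crosses ← the mainland.
3. engineer Blue, engineer Gold, and reactor-core Gold cross → the island.
4. engineer Blue and reactor-core Blue cross ← the mainland.
5. engineer Blue, engineer Green, and engineer Red cross → the island.
6. reactor-core Gold crosses ← the mainland.
7. reactor-core Blue and reactor-core Gold cross → the island.
8. reactor-core Blue crosses ← the mainland.
9. reactor-core Blue, reactor-core Green, and reactor-core Red cross → the island.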